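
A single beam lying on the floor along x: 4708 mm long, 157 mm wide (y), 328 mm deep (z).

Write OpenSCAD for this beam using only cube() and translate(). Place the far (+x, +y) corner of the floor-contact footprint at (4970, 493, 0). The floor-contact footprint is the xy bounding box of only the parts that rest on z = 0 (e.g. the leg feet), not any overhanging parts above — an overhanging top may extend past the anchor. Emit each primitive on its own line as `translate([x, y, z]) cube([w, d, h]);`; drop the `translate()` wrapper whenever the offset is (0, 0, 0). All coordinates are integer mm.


translate([262, 336, 0]) cube([4708, 157, 328]);


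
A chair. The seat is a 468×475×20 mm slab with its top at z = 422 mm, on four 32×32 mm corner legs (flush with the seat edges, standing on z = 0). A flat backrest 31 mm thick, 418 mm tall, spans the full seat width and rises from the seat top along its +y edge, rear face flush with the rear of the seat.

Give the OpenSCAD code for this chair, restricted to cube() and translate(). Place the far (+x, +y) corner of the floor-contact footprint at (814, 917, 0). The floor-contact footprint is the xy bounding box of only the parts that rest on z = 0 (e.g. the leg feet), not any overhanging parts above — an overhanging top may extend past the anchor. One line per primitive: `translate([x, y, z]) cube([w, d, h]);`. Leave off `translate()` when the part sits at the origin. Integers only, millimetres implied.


translate([346, 442, 402]) cube([468, 475, 20]);
translate([346, 442, 0]) cube([32, 32, 402]);
translate([782, 442, 0]) cube([32, 32, 402]);
translate([346, 885, 0]) cube([32, 32, 402]);
translate([782, 885, 0]) cube([32, 32, 402]);
translate([346, 886, 422]) cube([468, 31, 418]);


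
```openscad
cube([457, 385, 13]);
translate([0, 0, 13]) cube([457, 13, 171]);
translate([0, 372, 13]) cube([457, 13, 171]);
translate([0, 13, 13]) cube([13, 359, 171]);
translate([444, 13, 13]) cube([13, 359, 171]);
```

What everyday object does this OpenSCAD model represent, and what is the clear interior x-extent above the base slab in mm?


An open box. The internal width is 431 mm.

A 457×385 base slab with four walls standing on it — an open box. The base is 457 mm wide and the walls are 13 mm thick, so the internal width is 457 − 2 × 13 = 431 mm.


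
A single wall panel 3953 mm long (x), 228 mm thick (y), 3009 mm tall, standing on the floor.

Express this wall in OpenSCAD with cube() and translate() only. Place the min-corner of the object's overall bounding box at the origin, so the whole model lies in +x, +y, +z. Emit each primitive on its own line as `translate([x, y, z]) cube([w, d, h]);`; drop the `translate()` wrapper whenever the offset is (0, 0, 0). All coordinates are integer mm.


cube([3953, 228, 3009]);


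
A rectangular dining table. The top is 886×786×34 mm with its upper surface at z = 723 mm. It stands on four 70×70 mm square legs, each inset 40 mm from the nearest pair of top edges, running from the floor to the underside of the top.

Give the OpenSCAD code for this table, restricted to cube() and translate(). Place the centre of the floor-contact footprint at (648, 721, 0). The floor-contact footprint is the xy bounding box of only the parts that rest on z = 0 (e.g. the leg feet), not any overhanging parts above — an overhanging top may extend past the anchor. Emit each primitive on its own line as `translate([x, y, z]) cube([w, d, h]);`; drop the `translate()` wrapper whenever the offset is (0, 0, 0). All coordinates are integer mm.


translate([205, 328, 689]) cube([886, 786, 34]);
translate([245, 368, 0]) cube([70, 70, 689]);
translate([981, 368, 0]) cube([70, 70, 689]);
translate([245, 1004, 0]) cube([70, 70, 689]);
translate([981, 1004, 0]) cube([70, 70, 689]);


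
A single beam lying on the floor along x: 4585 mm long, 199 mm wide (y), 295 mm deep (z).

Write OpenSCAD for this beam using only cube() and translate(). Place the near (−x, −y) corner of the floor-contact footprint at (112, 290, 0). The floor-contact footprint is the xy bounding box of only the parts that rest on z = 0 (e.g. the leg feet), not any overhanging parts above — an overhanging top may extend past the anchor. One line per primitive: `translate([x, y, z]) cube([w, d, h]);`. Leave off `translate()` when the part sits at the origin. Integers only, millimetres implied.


translate([112, 290, 0]) cube([4585, 199, 295]);


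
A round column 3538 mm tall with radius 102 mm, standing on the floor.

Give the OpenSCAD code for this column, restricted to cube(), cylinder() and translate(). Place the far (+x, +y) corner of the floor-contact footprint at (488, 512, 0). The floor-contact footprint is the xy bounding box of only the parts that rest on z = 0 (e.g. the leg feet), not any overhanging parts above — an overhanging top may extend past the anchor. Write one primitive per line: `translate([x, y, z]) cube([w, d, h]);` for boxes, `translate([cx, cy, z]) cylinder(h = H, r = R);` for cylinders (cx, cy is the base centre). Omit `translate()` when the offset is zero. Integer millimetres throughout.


translate([386, 410, 0]) cylinder(h = 3538, r = 102);


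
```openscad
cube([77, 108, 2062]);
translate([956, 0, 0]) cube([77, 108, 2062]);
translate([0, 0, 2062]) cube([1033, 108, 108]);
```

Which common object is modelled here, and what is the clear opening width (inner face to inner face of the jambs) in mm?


A door frame. The clear opening width is 879 mm.

Two 2062 mm tall posts with a header on top — a door frame. The left jamb is 77 mm wide at x = 0; the right jamb starts at x = 956. The clear opening is 956 − 77 = 879 mm.


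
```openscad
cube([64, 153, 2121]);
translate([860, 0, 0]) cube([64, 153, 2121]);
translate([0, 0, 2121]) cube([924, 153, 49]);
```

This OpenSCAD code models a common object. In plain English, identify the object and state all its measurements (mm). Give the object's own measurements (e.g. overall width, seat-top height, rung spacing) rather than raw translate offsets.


A door frame. The clear opening is 796 mm wide and 2121 mm high. Two 64 mm wide jambs, 153 mm deep, stand either side of the opening from the floor to the top of the opening. A 49 mm thick head sits across the top of both jambs, spanning the full outside width of the frame.


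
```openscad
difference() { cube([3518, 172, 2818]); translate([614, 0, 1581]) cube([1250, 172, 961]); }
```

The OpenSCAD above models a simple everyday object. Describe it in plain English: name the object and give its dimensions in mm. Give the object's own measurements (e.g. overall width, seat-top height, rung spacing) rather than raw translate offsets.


A wall 3518 mm long (x), 172 mm thick (y), 2818 mm tall, with a rectangular window opening cut through it. The opening is 1250 mm wide and 961 mm tall; its sill is at z = 1581 mm and its near (−x) edge is 614 mm from the wall's −x end. The opening passes through the full wall thickness.


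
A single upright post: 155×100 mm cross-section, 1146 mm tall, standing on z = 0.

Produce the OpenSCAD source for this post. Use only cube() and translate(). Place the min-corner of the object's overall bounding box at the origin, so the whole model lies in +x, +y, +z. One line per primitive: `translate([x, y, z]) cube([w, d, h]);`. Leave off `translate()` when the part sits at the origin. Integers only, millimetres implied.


cube([155, 100, 1146]);


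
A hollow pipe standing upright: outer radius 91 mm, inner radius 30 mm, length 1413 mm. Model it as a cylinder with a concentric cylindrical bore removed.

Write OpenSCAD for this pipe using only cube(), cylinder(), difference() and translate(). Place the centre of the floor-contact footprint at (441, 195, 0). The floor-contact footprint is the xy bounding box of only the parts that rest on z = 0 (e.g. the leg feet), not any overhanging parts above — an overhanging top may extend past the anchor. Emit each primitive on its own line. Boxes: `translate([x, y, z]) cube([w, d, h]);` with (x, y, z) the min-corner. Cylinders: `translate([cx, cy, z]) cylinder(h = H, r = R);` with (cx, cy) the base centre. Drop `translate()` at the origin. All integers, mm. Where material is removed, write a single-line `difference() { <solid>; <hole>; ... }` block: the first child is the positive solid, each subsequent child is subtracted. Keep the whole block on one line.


difference() { translate([441, 195, 0]) cylinder(h = 1413, r = 91); translate([441, 195, 0]) cylinder(h = 1413, r = 30); }


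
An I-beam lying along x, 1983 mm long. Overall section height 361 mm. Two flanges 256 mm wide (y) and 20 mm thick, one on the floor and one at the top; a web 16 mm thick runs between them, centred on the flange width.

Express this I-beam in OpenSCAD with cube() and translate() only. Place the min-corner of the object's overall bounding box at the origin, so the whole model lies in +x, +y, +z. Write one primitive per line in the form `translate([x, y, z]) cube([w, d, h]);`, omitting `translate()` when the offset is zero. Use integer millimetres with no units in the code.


cube([1983, 256, 20]);
translate([0, 120, 20]) cube([1983, 16, 321]);
translate([0, 0, 341]) cube([1983, 256, 20]);


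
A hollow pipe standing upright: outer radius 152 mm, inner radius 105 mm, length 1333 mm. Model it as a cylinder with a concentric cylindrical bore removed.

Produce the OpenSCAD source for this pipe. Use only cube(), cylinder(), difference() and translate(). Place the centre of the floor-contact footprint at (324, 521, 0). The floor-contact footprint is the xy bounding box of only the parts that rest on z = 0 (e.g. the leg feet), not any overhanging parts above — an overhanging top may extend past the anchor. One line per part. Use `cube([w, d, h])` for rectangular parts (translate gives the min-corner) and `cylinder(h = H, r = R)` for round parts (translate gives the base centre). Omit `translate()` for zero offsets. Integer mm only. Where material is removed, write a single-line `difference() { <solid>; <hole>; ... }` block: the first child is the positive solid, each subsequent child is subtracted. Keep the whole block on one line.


difference() { translate([324, 521, 0]) cylinder(h = 1333, r = 152); translate([324, 521, 0]) cylinder(h = 1333, r = 105); }


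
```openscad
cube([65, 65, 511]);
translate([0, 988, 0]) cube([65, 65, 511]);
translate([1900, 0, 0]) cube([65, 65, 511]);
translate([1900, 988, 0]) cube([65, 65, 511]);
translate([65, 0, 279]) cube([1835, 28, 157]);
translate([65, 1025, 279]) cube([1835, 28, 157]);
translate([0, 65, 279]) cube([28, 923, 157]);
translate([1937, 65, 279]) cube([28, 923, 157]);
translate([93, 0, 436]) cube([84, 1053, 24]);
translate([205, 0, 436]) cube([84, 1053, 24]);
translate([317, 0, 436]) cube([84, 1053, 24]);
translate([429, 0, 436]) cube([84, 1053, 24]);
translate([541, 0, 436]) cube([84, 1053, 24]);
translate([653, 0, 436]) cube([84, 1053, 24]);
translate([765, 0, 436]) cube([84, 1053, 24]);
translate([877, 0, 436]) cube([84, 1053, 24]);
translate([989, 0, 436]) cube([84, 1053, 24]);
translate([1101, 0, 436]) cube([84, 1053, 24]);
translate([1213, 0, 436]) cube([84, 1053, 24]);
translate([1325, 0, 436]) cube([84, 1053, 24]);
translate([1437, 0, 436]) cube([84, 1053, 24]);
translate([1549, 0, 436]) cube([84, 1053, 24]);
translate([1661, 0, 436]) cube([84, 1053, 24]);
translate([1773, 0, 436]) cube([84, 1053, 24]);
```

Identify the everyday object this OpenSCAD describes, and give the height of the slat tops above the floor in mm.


A bed frame. The slat-top height is 460 mm.

Four posts, four rails, and a row of slats — a bed frame. Slats sit on the rails at z = 279 + 157 = 436; with slat thickness 24, the top is 460 mm.


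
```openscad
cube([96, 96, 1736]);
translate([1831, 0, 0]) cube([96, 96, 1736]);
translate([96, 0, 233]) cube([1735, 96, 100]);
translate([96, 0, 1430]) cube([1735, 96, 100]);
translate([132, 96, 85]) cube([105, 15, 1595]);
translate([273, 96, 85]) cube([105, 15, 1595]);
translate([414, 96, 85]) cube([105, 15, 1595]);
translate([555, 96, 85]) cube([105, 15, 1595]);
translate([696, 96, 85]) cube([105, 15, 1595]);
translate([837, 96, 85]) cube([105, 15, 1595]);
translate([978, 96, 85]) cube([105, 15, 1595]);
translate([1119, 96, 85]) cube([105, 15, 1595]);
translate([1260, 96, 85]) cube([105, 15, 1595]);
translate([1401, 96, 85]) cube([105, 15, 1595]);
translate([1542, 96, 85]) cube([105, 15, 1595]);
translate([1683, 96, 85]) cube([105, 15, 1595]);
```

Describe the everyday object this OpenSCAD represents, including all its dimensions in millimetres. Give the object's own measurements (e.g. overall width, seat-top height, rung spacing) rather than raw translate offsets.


A fence section. Two 96×96 mm posts, 1736 mm tall, stand on the floor with a clear span of 1735 mm between their inner faces. Two horizontal rails of 96×100 mm section span the gap between the posts with their undersides at z = 233 mm and z = 1430 mm, flush with the posts' −y face. 12 pickets, each 105 mm wide, 15 mm thick and 1595 mm tall, are fixed to the +y face of the rails with their bottoms at z = 85 mm, spaced across the span with a 36 mm gap after the −x post and between neighbouring pickets, with 43 mm left before the +x post.


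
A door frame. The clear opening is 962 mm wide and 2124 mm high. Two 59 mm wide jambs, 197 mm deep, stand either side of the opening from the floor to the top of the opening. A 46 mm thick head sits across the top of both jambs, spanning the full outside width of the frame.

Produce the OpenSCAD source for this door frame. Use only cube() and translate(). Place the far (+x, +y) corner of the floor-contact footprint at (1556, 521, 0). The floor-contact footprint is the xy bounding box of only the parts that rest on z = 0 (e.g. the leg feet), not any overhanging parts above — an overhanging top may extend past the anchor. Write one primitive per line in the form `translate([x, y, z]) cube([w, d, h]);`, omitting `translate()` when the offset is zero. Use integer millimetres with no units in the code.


translate([476, 324, 0]) cube([59, 197, 2124]);
translate([1497, 324, 0]) cube([59, 197, 2124]);
translate([476, 324, 2124]) cube([1080, 197, 46]);


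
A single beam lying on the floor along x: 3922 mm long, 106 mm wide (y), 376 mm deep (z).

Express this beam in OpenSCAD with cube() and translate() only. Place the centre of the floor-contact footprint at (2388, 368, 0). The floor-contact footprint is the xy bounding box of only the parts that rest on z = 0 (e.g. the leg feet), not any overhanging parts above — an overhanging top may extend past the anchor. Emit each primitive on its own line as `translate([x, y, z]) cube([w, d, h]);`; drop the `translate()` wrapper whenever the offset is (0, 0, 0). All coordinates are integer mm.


translate([427, 315, 0]) cube([3922, 106, 376]);


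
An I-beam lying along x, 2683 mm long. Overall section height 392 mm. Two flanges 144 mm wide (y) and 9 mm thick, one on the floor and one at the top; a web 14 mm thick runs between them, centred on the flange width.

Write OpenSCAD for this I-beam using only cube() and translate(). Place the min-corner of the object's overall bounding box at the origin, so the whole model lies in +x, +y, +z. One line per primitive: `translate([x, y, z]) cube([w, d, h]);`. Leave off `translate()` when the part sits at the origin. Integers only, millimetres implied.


cube([2683, 144, 9]);
translate([0, 65, 9]) cube([2683, 14, 374]);
translate([0, 0, 383]) cube([2683, 144, 9]);


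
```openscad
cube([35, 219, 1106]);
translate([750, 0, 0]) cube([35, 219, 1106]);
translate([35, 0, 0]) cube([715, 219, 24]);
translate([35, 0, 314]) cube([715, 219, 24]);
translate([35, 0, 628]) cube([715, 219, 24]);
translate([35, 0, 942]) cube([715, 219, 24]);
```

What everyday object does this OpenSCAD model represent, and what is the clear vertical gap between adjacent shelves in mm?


A bookshelf. The clear shelf gap is 290 mm.

Two tall side panels with 4 horizontal boards between them — a bookshelf. The first two shelf undersides are at z = 0 and z = 314; with shelf thickness 24, the clear gap is 314 − 0 − 24 = 290 mm.


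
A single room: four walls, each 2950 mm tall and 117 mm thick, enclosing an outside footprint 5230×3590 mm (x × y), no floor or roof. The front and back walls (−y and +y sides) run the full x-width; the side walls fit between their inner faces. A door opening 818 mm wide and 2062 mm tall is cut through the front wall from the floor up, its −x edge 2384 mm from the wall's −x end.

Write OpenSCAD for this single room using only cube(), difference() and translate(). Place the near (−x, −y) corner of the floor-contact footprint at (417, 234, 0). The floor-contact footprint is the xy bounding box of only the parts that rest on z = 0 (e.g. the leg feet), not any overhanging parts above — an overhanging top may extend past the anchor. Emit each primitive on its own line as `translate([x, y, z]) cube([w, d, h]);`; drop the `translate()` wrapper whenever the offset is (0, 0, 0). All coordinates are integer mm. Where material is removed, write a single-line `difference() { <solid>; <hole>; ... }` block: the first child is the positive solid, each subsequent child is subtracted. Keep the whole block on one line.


difference() { translate([417, 234, 0]) cube([5230, 117, 2950]); translate([2801, 234, 0]) cube([818, 117, 2062]); }
translate([417, 3707, 0]) cube([5230, 117, 2950]);
translate([417, 351, 0]) cube([117, 3356, 2950]);
translate([5530, 351, 0]) cube([117, 3356, 2950]);


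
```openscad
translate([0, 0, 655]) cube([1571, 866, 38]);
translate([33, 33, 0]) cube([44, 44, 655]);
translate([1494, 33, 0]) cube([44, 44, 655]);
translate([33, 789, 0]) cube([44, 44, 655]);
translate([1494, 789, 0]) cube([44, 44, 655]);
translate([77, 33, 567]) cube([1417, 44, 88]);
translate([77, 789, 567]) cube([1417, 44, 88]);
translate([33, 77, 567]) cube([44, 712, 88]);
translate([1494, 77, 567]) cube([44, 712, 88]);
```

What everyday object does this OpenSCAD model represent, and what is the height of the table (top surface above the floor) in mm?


A table. The table height is 693 mm.

A 1571×866×38 slab sits at z = 655 on four 44 mm square posts — a table. The top surface is at 655 + 38 = 693 mm.


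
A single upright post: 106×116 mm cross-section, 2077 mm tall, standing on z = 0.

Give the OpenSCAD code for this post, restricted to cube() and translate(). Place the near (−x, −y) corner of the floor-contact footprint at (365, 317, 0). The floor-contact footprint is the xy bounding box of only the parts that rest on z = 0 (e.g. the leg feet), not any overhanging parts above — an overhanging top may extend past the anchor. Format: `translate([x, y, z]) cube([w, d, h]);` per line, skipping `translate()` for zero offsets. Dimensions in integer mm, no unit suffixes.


translate([365, 317, 0]) cube([106, 116, 2077]);


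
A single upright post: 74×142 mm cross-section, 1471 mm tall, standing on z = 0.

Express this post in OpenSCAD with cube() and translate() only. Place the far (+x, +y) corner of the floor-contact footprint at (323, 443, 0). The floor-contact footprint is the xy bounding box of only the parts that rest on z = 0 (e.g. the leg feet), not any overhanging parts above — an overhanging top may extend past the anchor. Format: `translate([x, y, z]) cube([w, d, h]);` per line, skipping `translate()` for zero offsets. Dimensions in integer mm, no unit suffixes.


translate([249, 301, 0]) cube([74, 142, 1471]);


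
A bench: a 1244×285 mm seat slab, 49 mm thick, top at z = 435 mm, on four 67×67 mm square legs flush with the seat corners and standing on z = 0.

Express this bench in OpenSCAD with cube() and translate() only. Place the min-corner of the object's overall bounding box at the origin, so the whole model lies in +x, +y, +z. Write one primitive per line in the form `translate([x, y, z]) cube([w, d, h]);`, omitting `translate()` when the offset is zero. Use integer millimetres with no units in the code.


translate([0, 0, 386]) cube([1244, 285, 49]);
cube([67, 67, 386]);
translate([0, 218, 0]) cube([67, 67, 386]);
translate([1177, 0, 0]) cube([67, 67, 386]);
translate([1177, 218, 0]) cube([67, 67, 386]);


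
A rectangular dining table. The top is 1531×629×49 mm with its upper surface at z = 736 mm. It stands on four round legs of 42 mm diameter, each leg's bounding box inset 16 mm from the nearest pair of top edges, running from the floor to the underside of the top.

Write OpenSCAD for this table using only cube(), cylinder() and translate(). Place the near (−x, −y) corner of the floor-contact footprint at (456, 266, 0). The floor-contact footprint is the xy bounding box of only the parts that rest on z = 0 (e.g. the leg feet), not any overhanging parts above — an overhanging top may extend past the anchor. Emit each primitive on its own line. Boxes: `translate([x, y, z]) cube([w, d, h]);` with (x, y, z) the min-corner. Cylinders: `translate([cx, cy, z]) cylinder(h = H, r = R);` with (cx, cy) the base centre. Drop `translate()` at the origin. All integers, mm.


translate([440, 250, 687]) cube([1531, 629, 49]);
translate([477, 287, 0]) cylinder(h = 687, r = 21);
translate([1934, 287, 0]) cylinder(h = 687, r = 21);
translate([477, 842, 0]) cylinder(h = 687, r = 21);
translate([1934, 842, 0]) cylinder(h = 687, r = 21);


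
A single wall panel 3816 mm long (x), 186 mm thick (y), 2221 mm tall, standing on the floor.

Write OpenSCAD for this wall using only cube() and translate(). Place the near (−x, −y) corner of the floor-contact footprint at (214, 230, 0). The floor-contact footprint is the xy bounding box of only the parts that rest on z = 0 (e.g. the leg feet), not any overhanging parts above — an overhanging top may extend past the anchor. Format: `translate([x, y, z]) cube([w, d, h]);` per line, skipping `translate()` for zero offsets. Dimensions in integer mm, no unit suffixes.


translate([214, 230, 0]) cube([3816, 186, 2221]);


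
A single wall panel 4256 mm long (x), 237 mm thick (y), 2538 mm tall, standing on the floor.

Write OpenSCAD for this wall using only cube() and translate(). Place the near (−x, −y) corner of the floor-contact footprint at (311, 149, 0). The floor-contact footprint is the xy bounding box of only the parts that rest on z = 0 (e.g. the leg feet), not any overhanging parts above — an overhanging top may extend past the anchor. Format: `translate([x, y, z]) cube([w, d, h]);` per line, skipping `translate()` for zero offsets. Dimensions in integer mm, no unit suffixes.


translate([311, 149, 0]) cube([4256, 237, 2538]);


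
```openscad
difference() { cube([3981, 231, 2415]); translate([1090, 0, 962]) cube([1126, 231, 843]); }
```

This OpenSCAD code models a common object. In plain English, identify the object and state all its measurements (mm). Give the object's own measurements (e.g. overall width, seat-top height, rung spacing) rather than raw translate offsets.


A wall 3981 mm long (x), 231 mm thick (y), 2415 mm tall, with a rectangular window opening cut through it. The opening is 1126 mm wide and 843 mm tall; its sill is at z = 962 mm and its near (−x) edge is 1090 mm from the wall's −x end. The opening passes through the full wall thickness.


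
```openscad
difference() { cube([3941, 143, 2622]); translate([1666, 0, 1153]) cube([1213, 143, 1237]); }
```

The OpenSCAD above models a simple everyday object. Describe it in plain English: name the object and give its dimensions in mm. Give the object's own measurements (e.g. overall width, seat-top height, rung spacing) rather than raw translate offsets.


A wall 3941 mm long (x), 143 mm thick (y), 2622 mm tall, with a rectangular window opening cut through it. The opening is 1213 mm wide and 1237 mm tall; its sill is at z = 1153 mm and its near (−x) edge is 1666 mm from the wall's −x end. The opening passes through the full wall thickness.


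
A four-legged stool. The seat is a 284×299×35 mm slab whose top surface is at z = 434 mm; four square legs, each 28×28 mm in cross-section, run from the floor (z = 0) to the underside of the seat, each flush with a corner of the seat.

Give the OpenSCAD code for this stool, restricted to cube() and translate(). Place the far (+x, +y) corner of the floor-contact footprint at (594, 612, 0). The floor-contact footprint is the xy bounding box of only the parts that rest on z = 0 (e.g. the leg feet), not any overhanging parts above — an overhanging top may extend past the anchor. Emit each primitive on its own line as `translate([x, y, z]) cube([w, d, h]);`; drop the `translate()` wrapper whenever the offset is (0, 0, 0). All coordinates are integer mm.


translate([310, 313, 399]) cube([284, 299, 35]);
translate([310, 313, 0]) cube([28, 28, 399]);
translate([566, 313, 0]) cube([28, 28, 399]);
translate([310, 584, 0]) cube([28, 28, 399]);
translate([566, 584, 0]) cube([28, 28, 399]);


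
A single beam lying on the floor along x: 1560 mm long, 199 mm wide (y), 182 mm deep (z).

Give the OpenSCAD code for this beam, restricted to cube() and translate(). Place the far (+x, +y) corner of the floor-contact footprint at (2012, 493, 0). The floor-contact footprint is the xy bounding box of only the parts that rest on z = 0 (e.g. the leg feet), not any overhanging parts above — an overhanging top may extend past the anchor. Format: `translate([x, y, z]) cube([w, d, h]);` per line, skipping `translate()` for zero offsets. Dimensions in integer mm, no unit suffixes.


translate([452, 294, 0]) cube([1560, 199, 182]);


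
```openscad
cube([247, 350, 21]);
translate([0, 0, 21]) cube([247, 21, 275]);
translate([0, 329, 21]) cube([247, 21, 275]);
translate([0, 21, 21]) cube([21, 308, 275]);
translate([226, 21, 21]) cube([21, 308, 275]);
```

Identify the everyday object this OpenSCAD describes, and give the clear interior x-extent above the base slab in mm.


An open box. The internal width is 205 mm.

A 247×350 base slab with four walls standing on it — an open box. The base is 247 mm wide and the walls are 21 mm thick, so the internal width is 247 − 2 × 21 = 205 mm.


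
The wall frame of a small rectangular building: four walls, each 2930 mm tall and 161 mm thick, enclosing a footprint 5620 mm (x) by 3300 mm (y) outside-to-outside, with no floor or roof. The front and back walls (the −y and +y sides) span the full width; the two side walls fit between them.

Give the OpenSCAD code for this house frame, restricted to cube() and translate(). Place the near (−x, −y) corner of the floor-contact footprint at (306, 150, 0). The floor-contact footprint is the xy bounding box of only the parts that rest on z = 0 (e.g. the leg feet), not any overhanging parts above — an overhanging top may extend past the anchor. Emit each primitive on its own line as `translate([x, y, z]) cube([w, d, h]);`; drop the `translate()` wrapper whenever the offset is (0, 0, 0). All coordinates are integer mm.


translate([306, 150, 0]) cube([5620, 161, 2930]);
translate([306, 3289, 0]) cube([5620, 161, 2930]);
translate([306, 311, 0]) cube([161, 2978, 2930]);
translate([5765, 311, 0]) cube([161, 2978, 2930]);


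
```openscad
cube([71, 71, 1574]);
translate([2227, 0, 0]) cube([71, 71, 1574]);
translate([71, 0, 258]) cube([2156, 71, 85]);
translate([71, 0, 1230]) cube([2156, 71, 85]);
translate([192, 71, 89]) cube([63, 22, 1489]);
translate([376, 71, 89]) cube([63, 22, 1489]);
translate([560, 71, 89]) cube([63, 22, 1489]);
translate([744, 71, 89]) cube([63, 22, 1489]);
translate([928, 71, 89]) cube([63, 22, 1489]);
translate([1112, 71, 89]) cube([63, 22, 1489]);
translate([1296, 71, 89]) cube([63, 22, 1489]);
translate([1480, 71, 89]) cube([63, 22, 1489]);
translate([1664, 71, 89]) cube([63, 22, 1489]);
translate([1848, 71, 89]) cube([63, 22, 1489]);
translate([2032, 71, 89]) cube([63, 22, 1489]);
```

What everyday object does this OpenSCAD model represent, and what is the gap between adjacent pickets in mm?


A fence section. The picket gap is 121 mm.

Two posts, two rails, 11 pickets — a fence section. Span 2156 mm holds 11 pickets of 63 mm with 12 equal gaps: ⌊(2156 − 11·63) / 12⌋ = 121 mm.


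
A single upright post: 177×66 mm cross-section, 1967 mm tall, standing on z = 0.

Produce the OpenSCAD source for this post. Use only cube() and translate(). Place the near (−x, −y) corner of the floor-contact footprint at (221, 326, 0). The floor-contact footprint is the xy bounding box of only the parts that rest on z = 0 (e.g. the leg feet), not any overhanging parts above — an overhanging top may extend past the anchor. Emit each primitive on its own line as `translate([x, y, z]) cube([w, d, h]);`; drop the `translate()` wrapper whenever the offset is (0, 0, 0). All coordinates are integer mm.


translate([221, 326, 0]) cube([177, 66, 1967]);


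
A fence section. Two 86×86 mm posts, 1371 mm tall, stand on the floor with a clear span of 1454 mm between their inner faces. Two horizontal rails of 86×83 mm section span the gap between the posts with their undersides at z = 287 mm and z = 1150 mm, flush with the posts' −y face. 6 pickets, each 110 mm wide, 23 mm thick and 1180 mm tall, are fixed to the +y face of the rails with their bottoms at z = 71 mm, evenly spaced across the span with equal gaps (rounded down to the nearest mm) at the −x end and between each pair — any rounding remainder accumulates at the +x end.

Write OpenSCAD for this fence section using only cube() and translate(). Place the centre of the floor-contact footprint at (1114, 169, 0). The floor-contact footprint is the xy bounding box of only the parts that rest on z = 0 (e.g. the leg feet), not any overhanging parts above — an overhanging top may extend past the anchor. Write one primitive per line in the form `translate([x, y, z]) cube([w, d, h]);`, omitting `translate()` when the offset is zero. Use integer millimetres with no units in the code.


translate([301, 126, 0]) cube([86, 86, 1371]);
translate([1841, 126, 0]) cube([86, 86, 1371]);
translate([387, 126, 287]) cube([1454, 86, 83]);
translate([387, 126, 1150]) cube([1454, 86, 83]);
translate([500, 212, 71]) cube([110, 23, 1180]);
translate([723, 212, 71]) cube([110, 23, 1180]);
translate([946, 212, 71]) cube([110, 23, 1180]);
translate([1169, 212, 71]) cube([110, 23, 1180]);
translate([1392, 212, 71]) cube([110, 23, 1180]);
translate([1615, 212, 71]) cube([110, 23, 1180]);


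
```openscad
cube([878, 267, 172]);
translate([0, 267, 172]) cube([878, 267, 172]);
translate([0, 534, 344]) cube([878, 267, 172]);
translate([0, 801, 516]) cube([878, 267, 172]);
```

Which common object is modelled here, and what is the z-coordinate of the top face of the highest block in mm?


A staircase. The total rise is 688 mm.

4 identical blocks, each offset up and back from the previous — a staircase. Each step is 172 mm tall and there are 4 of them, so the total rise is 4 × 172 = 688 mm.


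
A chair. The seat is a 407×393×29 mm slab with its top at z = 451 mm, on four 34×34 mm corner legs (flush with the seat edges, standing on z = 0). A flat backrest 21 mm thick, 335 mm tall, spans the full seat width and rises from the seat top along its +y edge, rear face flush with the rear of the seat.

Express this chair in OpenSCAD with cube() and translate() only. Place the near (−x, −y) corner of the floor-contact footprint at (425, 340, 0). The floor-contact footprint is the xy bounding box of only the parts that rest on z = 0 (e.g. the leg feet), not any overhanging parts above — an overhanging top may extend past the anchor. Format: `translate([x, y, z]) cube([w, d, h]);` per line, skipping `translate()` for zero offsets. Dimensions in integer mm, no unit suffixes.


// leg_h = 451 - 29 = 422
translate([425, 340, 422]) cube([407, 393, 29]);
translate([425, 340, 0]) cube([34, 34, 422]);
translate([798, 340, 0]) cube([34, 34, 422]);
translate([425, 699, 0]) cube([34, 34, 422]);
translate([798, 699, 0]) cube([34, 34, 422]);
translate([425, 712, 451]) cube([407, 21, 335]);


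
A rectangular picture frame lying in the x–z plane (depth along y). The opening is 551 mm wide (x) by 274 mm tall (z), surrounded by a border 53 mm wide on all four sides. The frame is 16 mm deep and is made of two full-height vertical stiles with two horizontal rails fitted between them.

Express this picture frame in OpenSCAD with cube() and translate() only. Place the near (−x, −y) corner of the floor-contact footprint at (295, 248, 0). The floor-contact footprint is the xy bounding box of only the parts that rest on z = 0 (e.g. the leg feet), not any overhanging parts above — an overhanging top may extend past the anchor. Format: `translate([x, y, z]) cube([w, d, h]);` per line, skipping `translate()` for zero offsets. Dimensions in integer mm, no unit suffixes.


translate([295, 248, 0]) cube([53, 16, 380]);
translate([899, 248, 0]) cube([53, 16, 380]);
translate([348, 248, 0]) cube([551, 16, 53]);
translate([348, 248, 327]) cube([551, 16, 53]);


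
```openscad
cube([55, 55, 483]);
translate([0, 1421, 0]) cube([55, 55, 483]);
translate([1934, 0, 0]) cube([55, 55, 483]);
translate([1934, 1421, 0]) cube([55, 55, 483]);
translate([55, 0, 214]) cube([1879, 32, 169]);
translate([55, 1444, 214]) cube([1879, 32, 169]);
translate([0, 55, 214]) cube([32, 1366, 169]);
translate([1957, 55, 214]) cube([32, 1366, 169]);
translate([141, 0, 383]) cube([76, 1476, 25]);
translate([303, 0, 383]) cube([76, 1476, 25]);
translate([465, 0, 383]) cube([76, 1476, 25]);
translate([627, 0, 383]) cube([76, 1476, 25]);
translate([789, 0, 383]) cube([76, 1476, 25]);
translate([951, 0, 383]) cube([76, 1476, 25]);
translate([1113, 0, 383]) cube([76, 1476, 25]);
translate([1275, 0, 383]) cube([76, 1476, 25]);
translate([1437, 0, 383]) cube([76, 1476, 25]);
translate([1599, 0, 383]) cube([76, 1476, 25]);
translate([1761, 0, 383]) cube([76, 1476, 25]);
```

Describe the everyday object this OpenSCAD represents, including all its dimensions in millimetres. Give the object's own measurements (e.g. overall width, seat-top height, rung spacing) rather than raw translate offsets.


A bed frame 1989 mm long (x) by 1476 mm wide (y). Four 55×55 mm corner posts, 483 mm tall, at the corners of the footprint. Four rails of 32 mm thickness and 169 mm height run between adjacent posts with their undersides at z = 214 mm, their outer faces flush with the outside of the frame (the two x-running rails run between the posts' inner faces; the two y-running rails run between the posts' inner faces). 11 slats, each 76 mm wide (x) and 25 mm thick, lie across the top of the two x-running rails, running the full 1476 mm width of the frame in y; along x they sit between the end posts with a 86 mm gap after the −x posts and between neighbouring slats, leaving 97 mm before the +x posts.


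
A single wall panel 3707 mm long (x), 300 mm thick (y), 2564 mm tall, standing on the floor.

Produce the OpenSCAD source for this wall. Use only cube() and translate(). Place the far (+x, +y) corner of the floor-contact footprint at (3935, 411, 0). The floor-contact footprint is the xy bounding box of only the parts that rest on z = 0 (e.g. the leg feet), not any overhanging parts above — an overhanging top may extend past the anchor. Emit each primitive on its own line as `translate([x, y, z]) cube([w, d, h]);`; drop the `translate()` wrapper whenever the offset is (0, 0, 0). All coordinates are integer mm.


translate([228, 111, 0]) cube([3707, 300, 2564]);


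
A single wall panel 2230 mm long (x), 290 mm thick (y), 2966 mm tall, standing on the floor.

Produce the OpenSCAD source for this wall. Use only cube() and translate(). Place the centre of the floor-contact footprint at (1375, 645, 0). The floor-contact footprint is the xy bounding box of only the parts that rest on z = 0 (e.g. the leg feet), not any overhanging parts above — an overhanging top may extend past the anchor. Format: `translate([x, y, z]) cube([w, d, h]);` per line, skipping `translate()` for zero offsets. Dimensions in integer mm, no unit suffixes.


translate([260, 500, 0]) cube([2230, 290, 2966]);


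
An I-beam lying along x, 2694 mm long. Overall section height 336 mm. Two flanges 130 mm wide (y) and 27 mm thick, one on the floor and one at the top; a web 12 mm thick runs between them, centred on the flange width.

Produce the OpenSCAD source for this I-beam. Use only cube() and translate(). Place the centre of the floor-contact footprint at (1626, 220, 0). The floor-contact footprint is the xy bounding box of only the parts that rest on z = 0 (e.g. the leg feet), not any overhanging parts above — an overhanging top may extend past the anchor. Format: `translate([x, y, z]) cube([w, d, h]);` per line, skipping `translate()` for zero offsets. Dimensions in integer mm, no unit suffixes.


translate([279, 155, 0]) cube([2694, 130, 27]);
translate([279, 214, 27]) cube([2694, 12, 282]);
translate([279, 155, 309]) cube([2694, 130, 27]);


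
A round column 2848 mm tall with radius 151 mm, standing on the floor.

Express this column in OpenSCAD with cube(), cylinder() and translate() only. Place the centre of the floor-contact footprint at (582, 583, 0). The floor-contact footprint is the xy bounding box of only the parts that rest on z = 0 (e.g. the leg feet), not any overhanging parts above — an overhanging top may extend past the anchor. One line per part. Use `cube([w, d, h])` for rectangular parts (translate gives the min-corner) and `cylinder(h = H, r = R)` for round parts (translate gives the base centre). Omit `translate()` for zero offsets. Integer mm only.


translate([582, 583, 0]) cylinder(h = 2848, r = 151);


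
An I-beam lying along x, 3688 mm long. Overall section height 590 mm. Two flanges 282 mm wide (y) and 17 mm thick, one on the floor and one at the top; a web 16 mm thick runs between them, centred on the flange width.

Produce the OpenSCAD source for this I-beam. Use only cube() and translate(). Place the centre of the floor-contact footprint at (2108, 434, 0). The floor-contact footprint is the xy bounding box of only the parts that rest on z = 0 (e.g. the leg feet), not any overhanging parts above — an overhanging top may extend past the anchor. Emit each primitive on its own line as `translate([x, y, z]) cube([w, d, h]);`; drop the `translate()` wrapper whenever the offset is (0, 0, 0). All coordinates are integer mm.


translate([264, 293, 0]) cube([3688, 282, 17]);
translate([264, 426, 17]) cube([3688, 16, 556]);
translate([264, 293, 573]) cube([3688, 282, 17]);


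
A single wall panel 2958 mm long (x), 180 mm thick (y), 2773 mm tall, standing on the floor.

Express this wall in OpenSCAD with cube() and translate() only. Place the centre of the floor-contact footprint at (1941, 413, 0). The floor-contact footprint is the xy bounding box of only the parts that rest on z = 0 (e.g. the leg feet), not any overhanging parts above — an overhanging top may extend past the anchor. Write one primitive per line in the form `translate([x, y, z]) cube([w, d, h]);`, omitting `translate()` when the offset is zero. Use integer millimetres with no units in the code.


translate([462, 323, 0]) cube([2958, 180, 2773]);


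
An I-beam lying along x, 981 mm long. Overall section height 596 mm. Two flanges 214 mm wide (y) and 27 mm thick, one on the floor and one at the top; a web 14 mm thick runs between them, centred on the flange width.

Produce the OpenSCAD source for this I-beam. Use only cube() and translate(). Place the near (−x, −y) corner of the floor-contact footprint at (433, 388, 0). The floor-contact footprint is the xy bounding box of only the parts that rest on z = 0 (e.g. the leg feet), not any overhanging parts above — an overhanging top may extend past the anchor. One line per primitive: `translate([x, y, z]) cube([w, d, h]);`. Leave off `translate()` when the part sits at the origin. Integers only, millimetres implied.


translate([433, 388, 0]) cube([981, 214, 27]);
translate([433, 488, 27]) cube([981, 14, 542]);
translate([433, 388, 569]) cube([981, 214, 27]);


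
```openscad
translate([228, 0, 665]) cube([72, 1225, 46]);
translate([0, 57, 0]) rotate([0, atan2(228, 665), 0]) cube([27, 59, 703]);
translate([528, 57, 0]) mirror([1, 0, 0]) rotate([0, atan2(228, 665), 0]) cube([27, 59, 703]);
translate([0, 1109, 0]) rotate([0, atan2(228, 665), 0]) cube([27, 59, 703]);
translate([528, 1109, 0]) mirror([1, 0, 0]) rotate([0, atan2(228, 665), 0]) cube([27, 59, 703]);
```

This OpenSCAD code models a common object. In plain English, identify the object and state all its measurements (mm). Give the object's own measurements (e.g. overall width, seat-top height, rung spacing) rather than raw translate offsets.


A sawhorse. A 72×1225×46 mm beam (x, y, z) sits on two A-frame leg pairs. Each pair is two raked legs of 27×59 mm section (59 mm along y) splaying symmetrically in x. Each leg rises 665 mm vertically over 228 mm of horizontal reach and is 703 mm long along its own axis. Every leg's outer bottom edge rests on the floor and its outer top edge meets a bottom edge of the beam — the left legs (tilting toward +x) meet the beam's −x bottom edge, the right legs (their mirror images, tilting toward −x) meet its +x bottom edge — so the leg tops tuck under the beam, the beam's underside is 665 mm above the floor, and the feet are 528 mm apart outside-to-outside with the beam centred between them. The two leg pairs are set in 57 mm from either end of the beam.
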